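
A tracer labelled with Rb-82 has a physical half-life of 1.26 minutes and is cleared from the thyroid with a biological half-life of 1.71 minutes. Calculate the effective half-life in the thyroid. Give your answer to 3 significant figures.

0.725 minutes

1/t_eff = 1/t_phys + 1/t_biol = 1/1.26 + 1/1.71 = 1.3784 per minute.
t_eff = 1.26 × 1.71 / (1.26 + 1.71) ≈ 0.72545 minutes.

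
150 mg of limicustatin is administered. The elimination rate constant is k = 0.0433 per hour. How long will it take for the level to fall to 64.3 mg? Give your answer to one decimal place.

19.6 hours

t½ = ln 2 / k = 0.69315 / 0.0433 ≈ 16.008 hours.
Fraction remaining = 64.3/150 ≈ 0.42867.
n = log₂(150/64.3) = ln(2.3328)/ln 2 ≈ 1.2221 half-lives.
t = n × t½ = 1.2221 × 16.008 ≈ 19.563 hours.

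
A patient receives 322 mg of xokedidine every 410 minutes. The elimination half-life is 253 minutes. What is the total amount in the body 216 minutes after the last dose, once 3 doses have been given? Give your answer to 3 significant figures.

255 mg

The 3 doses were given 1036, 626, 216 minutes ago.
Total = 322·(1/2)^(1036/253) + 322·(1/2)^(626/253) + 322·(1/2)^(216/253)
      = 18.844 + 57.945 + 178.18 ≈ 254.97 mg.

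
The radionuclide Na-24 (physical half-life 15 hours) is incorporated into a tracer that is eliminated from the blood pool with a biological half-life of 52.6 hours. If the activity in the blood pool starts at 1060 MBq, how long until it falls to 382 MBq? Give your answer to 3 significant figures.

17.2 hours

1/t_eff = 1/t_phys + 1/t_biol = 1/15 + 1/52.6 = 0.085678 per hour.
t_eff = 15 × 52.6 / (15 + 52.6) ≈ 11.672 hours.
n = log₂(1060/382) ≈ 1.4724; t = 1.4724 × 11.672 ≈ 17.185 hours.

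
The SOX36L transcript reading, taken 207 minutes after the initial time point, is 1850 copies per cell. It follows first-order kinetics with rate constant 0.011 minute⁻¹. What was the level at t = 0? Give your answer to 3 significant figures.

t½ = ln 2 / λ = 0.69315 / 0.011 ≈ 63.013 minutes.
Number of half-lives elapsed: n = 207/63.013 ≈ 3.285.
A₀ = A × 2^n = 1850 × 2^3.285 = 1850 × 9.7474 ≈ 18033 copies per cell.

18000 copies per cell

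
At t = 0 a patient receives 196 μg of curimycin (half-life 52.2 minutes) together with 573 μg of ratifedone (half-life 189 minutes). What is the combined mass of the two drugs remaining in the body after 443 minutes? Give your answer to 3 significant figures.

113 μg

curimycin: 196 × (1/2)^(443/52.2) = 196 × (1/2)^8.4866 ≈ 0.54643 μg.
ratifedone: 573 × (1/2)^(443/189) = 573 × (1/2)^2.3439 ≈ 112.87 μg.
Total = 0.54643 + 112.87 ≈ 113.41 μg.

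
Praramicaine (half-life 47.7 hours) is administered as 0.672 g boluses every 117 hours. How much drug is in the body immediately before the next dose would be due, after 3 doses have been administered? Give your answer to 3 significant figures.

0.149 g

The 3 doses were given 351, 234, 117 hours ago.
Total = 0.672·(1/2)^(351/47.7) + 0.672·(1/2)^(234/47.7) + 0.672·(1/2)^(117/47.7)
      = 0.0040949 + 0.022419 + 0.12274 ≈ 0.14926 g.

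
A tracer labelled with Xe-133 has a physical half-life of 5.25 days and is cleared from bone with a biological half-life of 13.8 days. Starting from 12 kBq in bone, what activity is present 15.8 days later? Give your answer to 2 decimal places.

0.67 kBq

1/t_eff = 1/t_phys + 1/t_biol = 1/5.25 + 1/13.8 = 0.26294 per day.
t_eff = 5.25 × 13.8 / (5.25 + 13.8) ≈ 3.8031 days.
Remaining = 12 × (1/2)^(15.8/3.8031) = 12 × (1/2)^4.1545 ≈ 0.67386 kBq.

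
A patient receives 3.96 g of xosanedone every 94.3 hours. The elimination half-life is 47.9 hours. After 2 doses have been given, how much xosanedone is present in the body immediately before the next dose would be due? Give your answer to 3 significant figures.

1.27 g

The 2 doses were given 188.6, 94.3 hours ago.
Total = 3.96·(1/2)^(188.6/47.9) + 3.96·(1/2)^(94.3/47.9)
      = 0.25848 + 1.0117 ≈ 1.2702 g.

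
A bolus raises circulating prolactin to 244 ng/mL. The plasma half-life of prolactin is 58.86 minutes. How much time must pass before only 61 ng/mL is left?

117.72 minutes

61/244 = 1/4, so 2 half-lives have elapsed.
t = 2 × 58.86 = 117.72 minutes.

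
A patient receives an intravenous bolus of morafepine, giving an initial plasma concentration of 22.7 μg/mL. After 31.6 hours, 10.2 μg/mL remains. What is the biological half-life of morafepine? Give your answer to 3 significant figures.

27.4 hours

A/A₀ = 10.2/22.7 ≈ 0.44934.
n = log₂(2.2255) ≈ 1.1541 half-lives elapsed in 31.6 hours.
t½ = 31.6/1.1541 ≈ 27.38 hours.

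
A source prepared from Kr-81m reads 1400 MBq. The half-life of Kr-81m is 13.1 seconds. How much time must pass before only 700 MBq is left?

13.1 seconds

700/1400 = 1/2, so 1 half-life has elapsed.
t = 1 × 13.1 = 13.1 seconds.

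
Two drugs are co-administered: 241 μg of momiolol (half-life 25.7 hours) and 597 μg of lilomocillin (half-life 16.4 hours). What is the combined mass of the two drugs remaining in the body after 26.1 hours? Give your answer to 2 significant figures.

momiolol: 241 × (1/2)^(26.1/25.7) = 241 × (1/2)^1.0156 ≈ 119.21 μg.
lilomocillin: 597 × (1/2)^(26.1/16.4) = 597 × (1/2)^1.5915 ≈ 198.11 μg.
Total = 119.21 + 198.11 ≈ 317.31 μg.

320 μg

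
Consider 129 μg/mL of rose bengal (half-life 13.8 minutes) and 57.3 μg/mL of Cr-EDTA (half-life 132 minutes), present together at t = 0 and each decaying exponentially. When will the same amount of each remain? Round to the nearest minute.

Set 129·(1/2)^(t/13.8) = 57.3·(1/2)^(t/132).
Taking log₂: log₂(129/57.3) = t·(1/13.8 − 1/132).
log₂(2.2513) = 1.1708; 1/13.8 − 1/132 = 0.064888.
t = 1.1708 / 0.064888 ≈ 18.043 minutes.

18 minutes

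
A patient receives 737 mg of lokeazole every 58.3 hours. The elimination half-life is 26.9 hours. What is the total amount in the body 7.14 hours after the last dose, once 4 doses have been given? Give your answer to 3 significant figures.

787 mg

The 4 doses were given 182.04, 123.74, 65.44, 7.14 hours ago.
Total = 737·(1/2)^(182.04/26.9) + 737·(1/2)^(123.74/26.9) + 737·(1/2)^(65.44/26.9) + 737·(1/2)^(7.14/26.9)
      = 6.7657 + 30.39 + 136.5 + 613.15 ≈ 786.81 mg.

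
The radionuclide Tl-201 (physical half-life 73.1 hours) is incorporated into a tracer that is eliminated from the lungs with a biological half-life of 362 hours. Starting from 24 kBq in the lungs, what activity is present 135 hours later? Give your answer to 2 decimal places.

5.15 kBq

1/t_eff = 1/t_phys + 1/t_biol = 1/73.1 + 1/362 = 0.016442 per hour.
t_eff = 73.1 × 362 / (73.1 + 362) ≈ 60.819 hours.
Remaining = 24 × (1/2)^(135/60.819) = 24 × (1/2)^2.2197 ≈ 5.1524 kBq.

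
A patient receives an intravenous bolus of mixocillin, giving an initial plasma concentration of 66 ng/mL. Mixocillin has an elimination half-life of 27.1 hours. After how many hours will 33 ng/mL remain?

27.1 hours

33/66 = 1/2, so 1 half-life has elapsed.
t = 1 × 27.1 = 27.1 hours.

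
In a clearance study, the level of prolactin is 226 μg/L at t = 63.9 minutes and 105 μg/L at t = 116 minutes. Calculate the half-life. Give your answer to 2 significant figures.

47 minutes

Over Δt = 116 − 63.9 = 52.1 minutes, the level fell by a factor of 226/105 ≈ 2.1524.
n = log₂(2.1524) ≈ 1.1059 half-lives, so t½ = 52.1/1.1059 ≈ 47.11 minutes.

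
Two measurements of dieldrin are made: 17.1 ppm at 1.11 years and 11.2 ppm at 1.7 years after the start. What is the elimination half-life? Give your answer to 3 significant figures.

0.966 years

Over Δt = 1.7 − 1.11 = 0.59 years, the level fell by a factor of 17.1/11.2 ≈ 1.5268.
n = log₂(1.5268) ≈ 0.6105 half-lives, so t½ = 0.59/0.6105 ≈ 0.96642 years.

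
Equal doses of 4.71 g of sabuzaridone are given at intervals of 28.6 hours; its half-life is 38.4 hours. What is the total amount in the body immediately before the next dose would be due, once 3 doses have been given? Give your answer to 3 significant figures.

The 3 doses were given 85.8, 57.2, 28.6 hours ago.
Total = 4.71·(1/2)^(85.8/38.4) + 4.71·(1/2)^(57.2/38.4) + 4.71·(1/2)^(28.6/38.4)
      = 1.0009 + 1.6773 + 2.8107 ≈ 5.489 g.

5.49 g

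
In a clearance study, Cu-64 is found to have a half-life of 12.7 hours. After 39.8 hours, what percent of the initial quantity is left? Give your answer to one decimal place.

n = 39.8/12.7 ≈ 3.1339 half-lives.
Fraction remaining = (1/2)^3.1339 ≈ 0.11392, i.e. 11.392%.

11.4%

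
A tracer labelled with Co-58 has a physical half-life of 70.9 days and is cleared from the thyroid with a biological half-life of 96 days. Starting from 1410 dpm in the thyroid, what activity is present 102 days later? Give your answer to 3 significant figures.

1/t_eff = 1/t_phys + 1/t_biol = 1/70.9 + 1/96 = 0.024521 per day.
t_eff = 70.9 × 96 / (70.9 + 96) ≈ 40.781 days.
Remaining = 1410 × (1/2)^(102/40.781) = 1410 × (1/2)^2.5011 ≈ 249.06 dpm.

249 dpm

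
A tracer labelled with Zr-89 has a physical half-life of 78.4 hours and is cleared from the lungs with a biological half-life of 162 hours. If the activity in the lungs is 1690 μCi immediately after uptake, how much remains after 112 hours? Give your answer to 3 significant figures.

1/t_eff = 1/t_phys + 1/t_biol = 1/78.4 + 1/162 = 0.018928 per hour.
t_eff = 78.4 × 162 / (78.4 + 162) ≈ 52.832 hours.
Remaining = 1690 × (1/2)^(112/52.832) = 1690 × (1/2)^2.1199 ≈ 388.8 μCi.

389 μCi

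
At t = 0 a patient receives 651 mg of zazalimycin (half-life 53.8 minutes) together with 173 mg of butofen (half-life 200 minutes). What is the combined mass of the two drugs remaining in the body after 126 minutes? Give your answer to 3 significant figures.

zazalimycin: 651 × (1/2)^(126/53.8) = 651 × (1/2)^2.342 ≈ 128.4 mg.
butofen: 173 × (1/2)^(126/200) = 173 × (1/2)^0.63 ≈ 111.79 mg.
Total = 128.4 + 111.79 ≈ 240.19 mg.

240 mg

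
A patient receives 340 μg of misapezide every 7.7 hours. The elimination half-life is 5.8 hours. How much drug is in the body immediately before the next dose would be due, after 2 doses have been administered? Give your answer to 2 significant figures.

190 μg

The 2 doses were given 15.4, 7.7 hours ago.
Total = 340·(1/2)^(15.4/5.8) + 340·(1/2)^(7.7/5.8)
      = 53.975 + 135.47 ≈ 189.44 μg.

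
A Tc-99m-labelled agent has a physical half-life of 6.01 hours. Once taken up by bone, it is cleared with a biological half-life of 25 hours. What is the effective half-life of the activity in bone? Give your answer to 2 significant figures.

1/t_eff = 1/t_phys + 1/t_biol = 1/6.01 + 1/25 = 0.20639 per hour.
t_eff = 6.01 × 25 / (6.01 + 25) ≈ 4.8452 hours.

4.8 hours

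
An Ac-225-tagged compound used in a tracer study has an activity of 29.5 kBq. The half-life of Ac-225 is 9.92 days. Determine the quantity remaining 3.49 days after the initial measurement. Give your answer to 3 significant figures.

Number of half-lives: n = 3.49/9.92 ≈ 0.35181.
Remaining = 29.5 × (1/2)^0.35181 = 29.5 × 0.7836 ≈ 23.116 kBq.

23.1 kBq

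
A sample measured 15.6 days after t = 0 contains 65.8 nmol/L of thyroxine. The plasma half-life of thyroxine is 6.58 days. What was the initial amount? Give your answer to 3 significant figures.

Number of half-lives elapsed: n = 15.6/6.58 ≈ 2.3708.
A₀ = A × 2^n = 65.8 × 2^2.3708 = 65.8 × 5.1724 ≈ 340.34 nmol/L.

340 nmol/L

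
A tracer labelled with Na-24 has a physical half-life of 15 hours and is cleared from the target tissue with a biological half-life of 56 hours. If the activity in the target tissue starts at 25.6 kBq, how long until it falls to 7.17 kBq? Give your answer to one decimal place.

1/t_eff = 1/t_phys + 1/t_biol = 1/15 + 1/56 = 0.084524 per hour.
t_eff = 15 × 56 / (15 + 56) ≈ 11.831 hours.
n = log₂(25.6/7.17) ≈ 1.8361; t = 1.8361 × 11.831 ≈ 21.723 hours.

21.7 hours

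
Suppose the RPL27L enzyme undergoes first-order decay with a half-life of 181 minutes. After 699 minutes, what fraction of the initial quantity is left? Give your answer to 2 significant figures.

n = 699/181 ≈ 3.8619 half-lives.
Fraction remaining = (1/2)^3.8619 ≈ 0.068779.

0.069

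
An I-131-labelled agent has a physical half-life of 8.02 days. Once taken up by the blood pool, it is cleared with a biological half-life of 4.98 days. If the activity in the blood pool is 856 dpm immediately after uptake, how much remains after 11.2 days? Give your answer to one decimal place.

68.4 dpm

1/t_eff = 1/t_phys + 1/t_biol = 1/8.02 + 1/4.98 = 0.32549 per day.
t_eff = 8.02 × 4.98 / (8.02 + 4.98) ≈ 3.0723 days.
Remaining = 856 × (1/2)^(11.2/3.0723) = 856 × (1/2)^3.6455 ≈ 68.402 dpm.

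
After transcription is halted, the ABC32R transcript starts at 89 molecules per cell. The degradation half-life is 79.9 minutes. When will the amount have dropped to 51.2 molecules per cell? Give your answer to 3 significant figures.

Fraction remaining = 51.2/89 ≈ 0.57528.
n = log₂(89/51.2) = ln(1.7383)/ln 2 ≈ 0.79766 half-lives.
t = n × t½ = 0.79766 × 79.9 ≈ 63.733 minutes.

63.7 minutes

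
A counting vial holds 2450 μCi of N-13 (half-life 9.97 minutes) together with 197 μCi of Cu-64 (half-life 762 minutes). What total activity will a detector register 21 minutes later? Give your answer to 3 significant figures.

762 μCi

N-13: 2450 × (1/2)^(21/9.97) = 2450 × (1/2)^2.1063 ≈ 568.99 μCi.
Cu-64: 197 × (1/2)^(21/762) = 197 × (1/2)^0.027559 ≈ 193.27 μCi.
Total = 568.99 + 193.27 ≈ 762.26 μCi.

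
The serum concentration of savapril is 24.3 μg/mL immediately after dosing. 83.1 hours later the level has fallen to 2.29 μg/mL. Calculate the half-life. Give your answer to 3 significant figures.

24.4 hours

A/A₀ = 2.29/24.3 ≈ 0.094239.
n = log₂(10.611) ≈ 3.4075 half-lives elapsed in 83.1 hours.
t½ = 83.1/3.4075 ≈ 24.387 hours.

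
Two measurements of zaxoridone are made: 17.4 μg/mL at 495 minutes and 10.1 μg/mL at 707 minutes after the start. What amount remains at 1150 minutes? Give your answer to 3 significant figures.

Over Δt = 707 − 495 = 212 minutes, the level fell by a factor of 17.4/10.1 ≈ 1.7228.
n = log₂(1.7228) ≈ 0.78473 half-lives, so t½ = 212/0.78473 ≈ 270.16 minutes.
From t = 707 to t = 1150: 10.1 × (1/2)^((1150−707)/270.16) ≈ 3.2411 μg/mL.

3.24 μg/mL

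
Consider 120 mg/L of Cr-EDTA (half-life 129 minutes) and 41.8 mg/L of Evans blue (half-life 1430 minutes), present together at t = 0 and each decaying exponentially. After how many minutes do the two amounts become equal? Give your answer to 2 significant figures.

220 minutes

Set 120·(1/2)^(t/129) = 41.8·(1/2)^(t/1430).
Taking log₂: log₂(120/41.8) = t·(1/129 − 1/1430).
log₂(2.8708) = 1.5215; 1/129 − 1/1430 = 0.0070526.
t = 1.5215 / 0.0070526 ≈ 215.73 minutes.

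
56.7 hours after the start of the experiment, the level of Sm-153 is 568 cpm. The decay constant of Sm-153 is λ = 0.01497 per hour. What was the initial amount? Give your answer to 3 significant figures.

t½ = ln 2 / λ = 0.69315 / 0.01497 ≈ 46.302 hours.
Number of half-lives elapsed: n = 56.7/46.302 ≈ 1.2246.
A₀ = A × 2^n = 568 × 2^1.2246 = 568 × 2.3368 ≈ 1327.3 cpm.

1330 cpm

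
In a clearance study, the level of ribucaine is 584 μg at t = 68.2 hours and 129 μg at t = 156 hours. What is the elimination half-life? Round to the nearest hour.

Over Δt = 156 − 68.2 = 87.8 hours, the level fell by a factor of 584/129 ≈ 4.5271.
n = log₂(4.5271) ≈ 2.1786 half-lives, so t½ = 87.8/2.1786 ≈ 40.301 hours.

40 hours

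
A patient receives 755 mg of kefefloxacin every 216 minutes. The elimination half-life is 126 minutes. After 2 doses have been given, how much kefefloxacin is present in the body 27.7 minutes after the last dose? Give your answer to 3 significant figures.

The 2 doses were given 243.7, 27.7 minutes ago.
Total = 755·(1/2)^(243.7/126) + 755·(1/2)^(27.7/126)
      = 197.57 + 648.29 ≈ 845.86 mg.

846 mg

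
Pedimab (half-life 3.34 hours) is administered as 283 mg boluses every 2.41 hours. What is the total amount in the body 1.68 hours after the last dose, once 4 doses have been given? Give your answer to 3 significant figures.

The 4 doses were given 8.91, 6.5, 4.09, 1.68 hours ago.
Total = 283·(1/2)^(8.91/3.34) + 283·(1/2)^(6.5/3.34) + 283·(1/2)^(4.09/3.34) + 283·(1/2)^(1.68/3.34)
      = 44.539 + 73.443 + 121.1 + 199.7 ≈ 438.78 mg.

439 mg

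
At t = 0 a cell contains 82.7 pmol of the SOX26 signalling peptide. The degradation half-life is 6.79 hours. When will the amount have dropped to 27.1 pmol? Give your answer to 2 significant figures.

11 hours

Fraction remaining = 27.1/82.7 ≈ 0.32769.
n = log₂(82.7/27.1) = ln(3.0517)/ln 2 ≈ 1.6096 half-lives.
t = n × t½ = 1.6096 × 6.79 ≈ 10.929 hours.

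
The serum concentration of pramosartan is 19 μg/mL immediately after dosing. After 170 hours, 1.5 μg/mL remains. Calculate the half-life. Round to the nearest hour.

A/A₀ = 1.5/19 ≈ 0.078947.
n = log₂(12.667) ≈ 3.663 half-lives elapsed in 170 hours.
t½ = 170/3.663 ≈ 46.41 hours.

46 hours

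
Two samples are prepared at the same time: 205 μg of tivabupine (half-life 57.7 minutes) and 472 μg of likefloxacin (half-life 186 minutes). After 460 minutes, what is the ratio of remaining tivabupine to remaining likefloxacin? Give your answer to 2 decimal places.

tivabupine: 205 × (1/2)^(460/57.7) = 205 × (1/2)^7.9723 ≈ 0.81632 μg.
likefloxacin: 472 × (1/2)^(460/186) = 472 × (1/2)^2.4731 ≈ 85.008 μg.
Ratio ≈ 0.81632 / 85.008 ≈ 0.0096029.

0.01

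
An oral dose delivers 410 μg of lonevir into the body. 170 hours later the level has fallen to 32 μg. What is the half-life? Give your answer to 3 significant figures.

46.2 hours

A/A₀ = 32/410 ≈ 0.078049.
n = log₂(12.812) ≈ 3.6795 half-lives elapsed in 170 hours.
t½ = 170/3.6795 ≈ 46.202 hours.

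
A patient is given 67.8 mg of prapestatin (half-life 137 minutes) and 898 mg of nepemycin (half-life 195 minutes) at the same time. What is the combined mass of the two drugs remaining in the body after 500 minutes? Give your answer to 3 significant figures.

prapestatin: 67.8 × (1/2)^(500/137) = 67.8 × (1/2)^3.6496 ≈ 5.4023 mg.
nepemycin: 898 × (1/2)^(500/195) = 898 × (1/2)^2.5641 ≈ 151.85 mg.
Total = 5.4023 + 151.85 ≈ 157.25 mg.

157 mg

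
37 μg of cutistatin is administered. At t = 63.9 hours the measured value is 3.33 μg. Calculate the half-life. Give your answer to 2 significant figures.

18 hours

A/A₀ = 3.33/37 ≈ 0.09.
n = log₂(11.111) ≈ 3.4739 half-lives elapsed in 63.9 hours.
t½ = 63.9/3.4739 ≈ 18.394 hours.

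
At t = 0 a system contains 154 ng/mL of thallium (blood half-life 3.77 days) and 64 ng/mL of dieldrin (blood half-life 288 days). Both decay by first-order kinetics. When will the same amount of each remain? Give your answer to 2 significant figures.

Set 154·(1/2)^(t/3.77) = 64·(1/2)^(t/288).
Taking log₂: log₂(154/64) = t·(1/3.77 − 1/288).
log₂(2.4062) = 1.2668; 1/3.77 − 1/288 = 0.26178.
t = 1.2668 / 0.26178 ≈ 4.8391 days.

4.8 days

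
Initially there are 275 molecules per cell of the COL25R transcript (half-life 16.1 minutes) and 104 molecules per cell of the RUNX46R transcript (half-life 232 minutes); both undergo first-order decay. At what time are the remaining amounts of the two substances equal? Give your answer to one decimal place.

24.3 minutes

Set 275·(1/2)^(t/16.1) = 104·(1/2)^(t/232).
Taking log₂: log₂(275/104) = t·(1/16.1 − 1/232).
log₂(2.6442) = 1.4028; 1/16.1 − 1/232 = 0.057801.
t = 1.4028 / 0.057801 ≈ 24.27 minutes.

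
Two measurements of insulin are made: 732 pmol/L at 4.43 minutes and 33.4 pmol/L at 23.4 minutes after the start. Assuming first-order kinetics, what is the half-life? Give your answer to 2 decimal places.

4.26 minutes

Over Δt = 23.4 − 4.43 = 18.97 minutes, the level fell by a factor of 732/33.4 ≈ 21.916.
n = log₂(21.916) ≈ 4.4539 half-lives, so t½ = 18.97/4.4539 ≈ 4.2592 minutes.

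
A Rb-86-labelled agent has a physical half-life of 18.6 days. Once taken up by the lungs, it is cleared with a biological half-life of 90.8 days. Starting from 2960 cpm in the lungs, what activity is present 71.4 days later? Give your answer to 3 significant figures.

120 cpm

1/t_eff = 1/t_phys + 1/t_biol = 1/18.6 + 1/90.8 = 0.064777 per day.
t_eff = 18.6 × 90.8 / (18.6 + 90.8) ≈ 15.438 days.
Remaining = 2960 × (1/2)^(71.4/15.438) = 2960 × (1/2)^4.6251 ≈ 119.95 cpm.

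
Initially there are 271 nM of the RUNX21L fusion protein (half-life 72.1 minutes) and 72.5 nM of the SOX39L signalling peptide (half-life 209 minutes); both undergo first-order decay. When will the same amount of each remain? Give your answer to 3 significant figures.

Set 271·(1/2)^(t/72.1) = 72.5·(1/2)^(t/209).
Taking log₂: log₂(271/72.5) = t·(1/72.1 − 1/209).
log₂(3.7379) = 1.9022; 1/72.1 − 1/209 = 0.0090849.
t = 1.9022 / 0.0090849 ≈ 209.38 minutes.

209 minutes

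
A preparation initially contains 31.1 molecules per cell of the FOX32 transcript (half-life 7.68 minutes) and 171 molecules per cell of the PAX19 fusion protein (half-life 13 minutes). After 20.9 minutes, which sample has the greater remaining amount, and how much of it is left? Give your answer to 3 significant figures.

PAX19 fusion protein, 56.1 molecules per cell

FOX32 transcript: 31.1 × (1/2)^2.7214 ≈ 4.7158 molecules per cell.
PAX19 fusion protein: 171 × (1/2)^1.6077 ≈ 56.109 molecules per cell.
PAX19 fusion protein has more remaining, at ≈ 56.109 molecules per cell.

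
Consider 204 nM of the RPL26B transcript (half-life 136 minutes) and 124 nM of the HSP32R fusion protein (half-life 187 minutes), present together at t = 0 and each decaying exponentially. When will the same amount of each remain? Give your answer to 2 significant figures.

Set 204·(1/2)^(t/136) = 124·(1/2)^(t/187).
Taking log₂: log₂(204/124) = t·(1/136 − 1/187).
log₂(1.6452) = 0.71823; 1/136 − 1/187 = 0.0020053.
t = 0.71823 / 0.0020053 ≈ 358.16 minutes.

360 minutes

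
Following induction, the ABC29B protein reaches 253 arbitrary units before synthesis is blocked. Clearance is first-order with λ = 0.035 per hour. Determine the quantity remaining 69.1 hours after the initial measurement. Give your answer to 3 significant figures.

22.5 arbitrary units

t½ = ln 2 / λ = 0.69315 / 0.035 ≈ 19.804 hours.
Number of half-lives: n = 69.1/19.804 ≈ 3.4892.
Remaining = 253 × (1/2)^3.4892 = 253 × 0.089055 ≈ 22.531 arbitrary units.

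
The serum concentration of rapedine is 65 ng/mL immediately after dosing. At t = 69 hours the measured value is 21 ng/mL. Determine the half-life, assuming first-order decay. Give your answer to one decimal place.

A/A₀ = 21/65 ≈ 0.32308.
n = log₂(3.0952) ≈ 1.6301 half-lives elapsed in 69 hours.
t½ = 69/1.6301 ≈ 42.33 hours.

42.3 hours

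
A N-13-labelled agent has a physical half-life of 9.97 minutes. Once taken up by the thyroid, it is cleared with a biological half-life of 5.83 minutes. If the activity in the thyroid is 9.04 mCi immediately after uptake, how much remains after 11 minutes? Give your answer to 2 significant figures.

1.1 mCi

1/t_eff = 1/t_phys + 1/t_biol = 1/9.97 + 1/5.83 = 0.27183 per minute.
t_eff = 9.97 × 5.83 / (9.97 + 5.83) ≈ 3.6788 minutes.
Remaining = 9.04 × (1/2)^(11/3.6788) = 9.04 × (1/2)^2.9901 ≈ 1.1378 mCi.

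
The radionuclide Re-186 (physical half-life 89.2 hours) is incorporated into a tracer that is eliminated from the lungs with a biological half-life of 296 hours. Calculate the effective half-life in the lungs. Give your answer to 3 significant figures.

68.5 hours

1/t_eff = 1/t_phys + 1/t_biol = 1/89.2 + 1/296 = 0.014589 per hour.
t_eff = 89.2 × 296 / (89.2 + 296) ≈ 68.544 hours.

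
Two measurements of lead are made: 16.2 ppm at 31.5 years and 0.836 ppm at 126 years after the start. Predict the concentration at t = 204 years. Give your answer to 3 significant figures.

Over Δt = 126 − 31.5 = 94.5 years, the level fell by a factor of 16.2/0.836 ≈ 19.378.
n = log₂(19.378) ≈ 4.2763 half-lives, so t½ = 94.5/4.2763 ≈ 22.098 years.
From t = 126 to t = 204: 0.836 × (1/2)^((204−126)/22.098) ≈ 0.072388 ppm.

0.0724 ppm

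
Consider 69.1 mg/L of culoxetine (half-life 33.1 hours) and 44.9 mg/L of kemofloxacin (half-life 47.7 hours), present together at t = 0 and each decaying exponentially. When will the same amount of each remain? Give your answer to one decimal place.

67.3 hours

Set 69.1·(1/2)^(t/33.1) = 44.9·(1/2)^(t/47.7).
Taking log₂: log₂(69.1/44.9) = t·(1/33.1 − 1/47.7).
log₂(1.539) = 0.62197; 1/33.1 − 1/47.7 = 0.0092471.
t = 0.62197 / 0.0092471 ≈ 67.261 hours.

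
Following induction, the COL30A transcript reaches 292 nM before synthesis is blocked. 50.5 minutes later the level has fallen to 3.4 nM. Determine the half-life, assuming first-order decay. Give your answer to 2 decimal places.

A/A₀ = 3.4/292 ≈ 0.011644.
n = log₂(85.882) ≈ 6.4243 half-lives elapsed in 50.5 minutes.
t½ = 50.5/6.4243 ≈ 7.8608 minutes.

7.86 minutes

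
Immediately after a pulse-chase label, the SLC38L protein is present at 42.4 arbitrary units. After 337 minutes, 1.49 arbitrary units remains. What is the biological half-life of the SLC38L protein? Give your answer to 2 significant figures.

A/A₀ = 1.49/42.4 ≈ 0.035142.
n = log₂(28.456) ≈ 4.8307 half-lives elapsed in 337 minutes.
t½ = 337/4.8307 ≈ 69.762 minutes.

70 minutes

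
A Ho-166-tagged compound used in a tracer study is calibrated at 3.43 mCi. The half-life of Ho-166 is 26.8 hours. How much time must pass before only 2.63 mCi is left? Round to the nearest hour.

Fraction remaining = 2.63/3.43 ≈ 0.76676.
n = log₂(3.43/2.63) = ln(1.3042)/ln 2 ≈ 0.38315 half-lives.
t = n × t½ = 0.38315 × 26.8 ≈ 10.268 hours.

10 hours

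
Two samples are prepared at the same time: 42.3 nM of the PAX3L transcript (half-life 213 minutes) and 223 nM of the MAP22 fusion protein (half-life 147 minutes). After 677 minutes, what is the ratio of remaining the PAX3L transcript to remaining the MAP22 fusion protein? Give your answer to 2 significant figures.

PAX3L transcript: 42.3 × (1/2)^(677/213) = 42.3 × (1/2)^3.1784 ≈ 4.6725 nM.
MAP22 fusion protein: 223 × (1/2)^(677/147) = 223 × (1/2)^4.6054 ≈ 9.1607 nM.
Ratio ≈ 4.6725 / 9.1607 ≈ 0.51005.

0.51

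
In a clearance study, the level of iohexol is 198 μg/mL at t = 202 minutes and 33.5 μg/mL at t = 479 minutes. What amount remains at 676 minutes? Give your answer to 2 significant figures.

Over Δt = 479 − 202 = 277 minutes, the level fell by a factor of 198/33.5 ≈ 5.9104.
n = log₂(5.9104) ≈ 2.5633 half-lives, so t½ = 277/2.5633 ≈ 108.07 minutes.
From t = 479 to t = 676: 33.5 × (1/2)^((676−479)/108.07) ≈ 9.4684 μg/mL.

9.5 μg/mL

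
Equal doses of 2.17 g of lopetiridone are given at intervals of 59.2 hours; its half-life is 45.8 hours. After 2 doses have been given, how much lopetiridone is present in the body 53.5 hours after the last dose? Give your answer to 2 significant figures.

1.4 g

The 2 doses were given 112.7, 53.5 hours ago.
Total = 2.17·(1/2)^(112.7/45.8) + 2.17·(1/2)^(53.5/45.8)
      = 0.3942 + 0.96565 ≈ 1.3598 g.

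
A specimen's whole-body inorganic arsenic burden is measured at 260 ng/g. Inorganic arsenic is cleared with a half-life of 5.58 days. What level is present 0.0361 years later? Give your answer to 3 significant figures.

50.6 ng/g

Convert the elapsed time: 0.0361 years = 13.1765 days.
Number of half-lives: n = 13.1765/5.58 ≈ 2.3614.
Remaining = 260 × (1/2)^2.3614 = 260 × 0.1946 ≈ 50.597 ng/g.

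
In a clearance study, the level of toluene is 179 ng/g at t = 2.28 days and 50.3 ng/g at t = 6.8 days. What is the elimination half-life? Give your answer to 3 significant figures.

Over Δt = 6.8 − 2.28 = 4.52 days, the level fell by a factor of 179/50.3 ≈ 3.5586.
n = log₂(3.5586) ≈ 1.8313 half-lives, so t½ = 4.52/1.8313 ≈ 2.4682 days.

2.47 days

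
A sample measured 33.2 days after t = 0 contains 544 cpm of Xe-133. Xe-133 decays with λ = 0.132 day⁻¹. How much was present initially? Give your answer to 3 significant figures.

43500 cpm

t½ = ln 2 / λ = 0.69315 / 0.132 ≈ 5.2511 days.
Number of half-lives elapsed: n = 33.2/5.2511 ≈ 6.3225.
A₀ = A × 2^n = 544 × 2^6.3225 = 544 × 80.03 ≈ 43536 cpm.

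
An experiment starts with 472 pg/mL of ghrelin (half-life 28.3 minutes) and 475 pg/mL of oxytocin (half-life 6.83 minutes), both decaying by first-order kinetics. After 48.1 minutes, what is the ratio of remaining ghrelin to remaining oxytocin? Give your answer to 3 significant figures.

40.3

ghrelin: 472 × (1/2)^(48.1/28.3) = 472 × (1/2)^1.6996 ≈ 145.31 pg/mL.
oxytocin: 475 × (1/2)^(48.1/6.83) = 475 × (1/2)^7.0425 ≈ 3.6033 pg/mL.
Ratio ≈ 145.31 / 3.6033 ≈ 40.327.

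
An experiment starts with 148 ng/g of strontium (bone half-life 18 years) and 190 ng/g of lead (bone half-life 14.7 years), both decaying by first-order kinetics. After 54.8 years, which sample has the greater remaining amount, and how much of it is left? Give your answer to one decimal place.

strontium: 148 × (1/2)^3.0444 ≈ 17.939 ng/g.
lead: 190 × (1/2)^3.7279 ≈ 14.34 ng/g.
Strontium has more remaining, at ≈ 17.939 ng/g.

strontium, 17.9 ng/g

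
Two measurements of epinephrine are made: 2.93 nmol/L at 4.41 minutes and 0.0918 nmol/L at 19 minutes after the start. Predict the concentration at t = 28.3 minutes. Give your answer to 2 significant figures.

Over Δt = 19 − 4.41 = 14.59 minutes, the level fell by a factor of 2.93/0.0918 ≈ 31.917.
n = log₂(31.917) ≈ 4.9963 half-lives, so t½ = 14.59/4.9963 ≈ 2.9202 minutes.
From t = 19 to t = 28.3: 0.0918 × (1/2)^((28.3−19)/2.9202) ≈ 0.010096 nmol/L.

0.010 nmol/L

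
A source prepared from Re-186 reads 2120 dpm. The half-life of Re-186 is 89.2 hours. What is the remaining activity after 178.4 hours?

Elapsed time is 2 half-lives (178.4/89.2).
Each half-life halves the amount: 2120 × (1/2)^2 = 2120/4 = 530 dpm.

530 dpm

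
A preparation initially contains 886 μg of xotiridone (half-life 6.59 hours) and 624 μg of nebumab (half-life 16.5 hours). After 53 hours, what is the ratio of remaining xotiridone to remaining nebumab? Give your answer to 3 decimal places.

0.050

xotiridone: 886 × (1/2)^(53/6.59) = 886 × (1/2)^8.0425 ≈ 3.3605 μg.
nebumab: 624 × (1/2)^(53/16.5) = 624 × (1/2)^3.2121 ≈ 67.335 μg.
Ratio ≈ 3.3605 / 67.335 ≈ 0.049907.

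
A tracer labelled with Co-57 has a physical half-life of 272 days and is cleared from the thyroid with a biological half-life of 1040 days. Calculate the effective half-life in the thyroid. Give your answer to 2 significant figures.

220 days

1/t_eff = 1/t_phys + 1/t_biol = 1/272 + 1/1040 = 0.004638 per day.
t_eff = 272 × 1040 / (272 + 1040) ≈ 215.61 days.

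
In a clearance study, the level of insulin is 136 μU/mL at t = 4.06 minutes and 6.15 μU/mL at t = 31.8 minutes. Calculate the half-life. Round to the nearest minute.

Over Δt = 31.8 − 4.06 = 27.74 minutes, the level fell by a factor of 136/6.15 ≈ 22.114.
n = log₂(22.114) ≈ 4.4669 half-lives, so t½ = 27.74/4.4669 ≈ 6.2102 minutes.

6 minutes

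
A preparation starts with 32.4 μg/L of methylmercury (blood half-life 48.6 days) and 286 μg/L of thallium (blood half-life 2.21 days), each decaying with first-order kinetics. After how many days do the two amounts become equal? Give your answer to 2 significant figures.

Set 32.4·(1/2)^(t/48.6) = 286·(1/2)^(t/2.21).
Taking log₂: log₂(32.4/286) = t·(1/48.6 − 1/2.21).
log₂(0.11329) = -3.1419; 1/48.6 − 1/2.21 = -0.43191.
t = -3.1419 / -0.43191 ≈ 7.2745 days.

7.3 days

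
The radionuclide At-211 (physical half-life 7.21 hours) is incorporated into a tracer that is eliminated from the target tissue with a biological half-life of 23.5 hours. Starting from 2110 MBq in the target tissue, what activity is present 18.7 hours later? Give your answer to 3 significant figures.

1/t_eff = 1/t_phys + 1/t_biol = 1/7.21 + 1/23.5 = 0.18125 per hour.
t_eff = 7.21 × 23.5 / (7.21 + 23.5) ≈ 5.5173 hours.
Remaining = 2110 × (1/2)^(18.7/5.5173) = 2110 × (1/2)^3.3894 ≈ 201.36 MBq.

201 MBq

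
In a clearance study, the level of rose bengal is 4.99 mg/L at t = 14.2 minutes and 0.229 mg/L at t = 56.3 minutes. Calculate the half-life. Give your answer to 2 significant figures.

9.5 minutes

Over Δt = 56.3 − 14.2 = 42.1 minutes, the level fell by a factor of 4.99/0.229 ≈ 21.79.
n = log₂(21.79) ≈ 4.4456 half-lives, so t½ = 42.1/4.4456 ≈ 9.47 minutes.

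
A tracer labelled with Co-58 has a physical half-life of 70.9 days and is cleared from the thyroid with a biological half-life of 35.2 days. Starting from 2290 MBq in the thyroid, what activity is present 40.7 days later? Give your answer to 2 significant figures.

1/t_eff = 1/t_phys + 1/t_biol = 1/70.9 + 1/35.2 = 0.042513 per day.
t_eff = 70.9 × 35.2 / (70.9 + 35.2) ≈ 23.522 days.
Remaining = 2290 × (1/2)^(40.7/23.522) = 2290 × (1/2)^1.7303 ≈ 690.18 MBq.

690 MBq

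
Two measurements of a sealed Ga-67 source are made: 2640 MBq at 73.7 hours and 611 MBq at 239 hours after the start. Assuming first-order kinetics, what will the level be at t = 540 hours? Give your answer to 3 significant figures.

Over Δt = 239 − 73.7 = 165.3 hours, the level fell by a factor of 2640/611 ≈ 4.3208.
n = log₂(4.3208) ≈ 2.1113 half-lives, so t½ = 165.3/2.1113 ≈ 78.293 hours.
From t = 239 to t = 540: 611 × (1/2)^((540−239)/78.293) ≈ 42.533 MBq.

42.5 MBq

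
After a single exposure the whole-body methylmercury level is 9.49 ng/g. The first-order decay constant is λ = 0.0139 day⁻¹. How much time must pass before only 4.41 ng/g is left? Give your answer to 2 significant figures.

55 days

t½ = ln 2 / λ = 0.69315 / 0.0139 ≈ 49.867 days.
Fraction remaining = 4.41/9.49 ≈ 0.4647.
n = log₂(9.49/4.41) = ln(2.1519)/ln 2 ≈ 1.1056 half-lives.
t = n × t½ = 1.1056 × 49.867 ≈ 55.134 days.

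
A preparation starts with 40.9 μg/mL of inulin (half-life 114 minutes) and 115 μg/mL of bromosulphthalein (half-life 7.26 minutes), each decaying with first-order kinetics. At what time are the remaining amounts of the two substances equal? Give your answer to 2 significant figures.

Set 40.9·(1/2)^(t/114) = 115·(1/2)^(t/7.26).
Taking log₂: log₂(40.9/115) = t·(1/114 − 1/7.26).
log₂(0.35565) = -1.4915; 1/114 − 1/7.26 = -0.12897.
t = -1.4915 / -0.12897 ≈ 11.564 minutes.

12 minutes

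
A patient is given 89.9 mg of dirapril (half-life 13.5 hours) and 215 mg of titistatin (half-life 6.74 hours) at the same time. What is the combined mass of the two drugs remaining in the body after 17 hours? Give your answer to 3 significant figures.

75.0 mg

dirapril: 89.9 × (1/2)^(17/13.5) = 89.9 × (1/2)^1.2593 ≈ 37.556 mg.
titistatin: 215 × (1/2)^(17/6.74) = 215 × (1/2)^2.5223 ≈ 37.425 mg.
Total = 37.556 + 37.425 ≈ 74.982 mg.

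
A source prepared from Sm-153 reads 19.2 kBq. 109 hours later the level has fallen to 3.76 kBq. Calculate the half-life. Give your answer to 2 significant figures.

46 hours

A/A₀ = 3.76/19.2 ≈ 0.19583.
n = log₂(5.1064) ≈ 2.3523 half-lives elapsed in 109 hours.
t½ = 109/2.3523 ≈ 46.338 hours.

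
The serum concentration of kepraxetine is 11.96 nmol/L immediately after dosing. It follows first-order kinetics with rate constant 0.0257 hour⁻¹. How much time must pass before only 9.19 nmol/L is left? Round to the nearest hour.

t½ = ln 2 / λ = 0.69315 / 0.0257 ≈ 26.971 hours.
Fraction remaining = 9.19/11.96 ≈ 0.76839.
n = log₂(11.96/9.19) = ln(1.3014)/ln 2 ≈ 0.38008 half-lives.
t = n × t½ = 0.38008 × 26.971 ≈ 10.251 hours.

10 hours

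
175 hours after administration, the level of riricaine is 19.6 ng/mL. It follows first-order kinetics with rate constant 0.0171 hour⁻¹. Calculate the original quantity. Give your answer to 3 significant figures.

t½ = ln 2 / λ = 0.69315 / 0.0171 ≈ 40.535 hours.
Number of half-lives elapsed: n = 175/40.535 ≈ 4.3173.
A₀ = A × 2^n = 19.6 × 2^4.3173 = 19.6 × 19.935 ≈ 390.73 ng/mL.

391 ng/mL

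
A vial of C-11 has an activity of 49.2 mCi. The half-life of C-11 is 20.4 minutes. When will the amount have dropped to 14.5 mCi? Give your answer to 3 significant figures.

36.0 minutes

Fraction remaining = 14.5/49.2 ≈ 0.29472.
n = log₂(49.2/14.5) = ln(3.3931)/ln 2 ≈ 1.7626 half-lives.
t = n × t½ = 1.7626 × 20.4 ≈ 35.957 minutes.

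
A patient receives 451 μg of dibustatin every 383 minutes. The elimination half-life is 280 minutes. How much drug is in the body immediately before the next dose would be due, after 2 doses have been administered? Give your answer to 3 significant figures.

The 2 doses were given 766, 383 minutes ago.
Total = 451·(1/2)^(766/280) + 451·(1/2)^(383/280)
      = 67.709 + 174.75 ≈ 242.46 μg.

242 μg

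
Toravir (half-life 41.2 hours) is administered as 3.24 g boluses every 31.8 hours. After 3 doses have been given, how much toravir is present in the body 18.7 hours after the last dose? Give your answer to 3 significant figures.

The 3 doses were given 82.3, 50.5, 18.7 hours ago.
Total = 3.24·(1/2)^(82.3/41.2) + 3.24·(1/2)^(50.5/41.2) + 3.24·(1/2)^(18.7/41.2)
      = 0.81136 + 1.3854 + 2.3654 ≈ 4.5622 g.

4.56 g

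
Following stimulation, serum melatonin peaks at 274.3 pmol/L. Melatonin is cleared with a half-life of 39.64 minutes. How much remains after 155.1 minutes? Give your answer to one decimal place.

Number of half-lives: n = 155.1/39.64 ≈ 3.9127.
Remaining = 274.3 × (1/2)^3.9127 = 274.3 × 0.066398 ≈ 18.213 pmol/L.

18.2 pmol/L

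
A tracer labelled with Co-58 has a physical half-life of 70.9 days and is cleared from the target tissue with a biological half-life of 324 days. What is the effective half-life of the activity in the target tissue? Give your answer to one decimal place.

1/t_eff = 1/t_phys + 1/t_biol = 1/70.9 + 1/324 = 0.017191 per day.
t_eff = 70.9 × 324 / (70.9 + 324) ≈ 58.171 days.

58.2 days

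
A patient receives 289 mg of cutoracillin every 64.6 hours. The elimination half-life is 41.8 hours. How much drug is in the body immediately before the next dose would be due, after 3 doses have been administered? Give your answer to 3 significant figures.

145 mg

The 3 doses were given 193.8, 129.2, 64.6 hours ago.
Total = 289·(1/2)^(193.8/41.8) + 289·(1/2)^(129.2/41.8) + 289·(1/2)^(64.6/41.8)
      = 11.62 + 33.919 + 99.008 ≈ 144.55 mg.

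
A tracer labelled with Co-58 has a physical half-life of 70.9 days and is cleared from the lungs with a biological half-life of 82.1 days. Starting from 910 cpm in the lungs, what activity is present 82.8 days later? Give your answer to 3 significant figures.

1/t_eff = 1/t_phys + 1/t_biol = 1/70.9 + 1/82.1 = 0.026285 per day.
t_eff = 70.9 × 82.1 / (70.9 + 82.1) ≈ 38.045 days.
Remaining = 910 × (1/2)^(82.8/38.045) = 910 × (1/2)^2.1764 ≈ 201.32 cpm.

201 cpm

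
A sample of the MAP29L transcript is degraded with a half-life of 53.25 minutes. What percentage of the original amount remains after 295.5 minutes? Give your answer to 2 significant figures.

2.1%

n = 295.5/53.25 ≈ 5.5493 half-lives.
Fraction remaining = (1/2)^5.5493 ≈ 0.021355, i.e. 2.1355%.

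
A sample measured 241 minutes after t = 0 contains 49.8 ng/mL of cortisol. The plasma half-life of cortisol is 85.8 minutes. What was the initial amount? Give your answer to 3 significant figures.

349 ng/mL

Number of half-lives elapsed: n = 241/85.8 ≈ 2.8089.
A₀ = A × 2^n = 49.8 × 2^2.8089 = 49.8 × 7.0073 ≈ 348.96 ng/mL.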